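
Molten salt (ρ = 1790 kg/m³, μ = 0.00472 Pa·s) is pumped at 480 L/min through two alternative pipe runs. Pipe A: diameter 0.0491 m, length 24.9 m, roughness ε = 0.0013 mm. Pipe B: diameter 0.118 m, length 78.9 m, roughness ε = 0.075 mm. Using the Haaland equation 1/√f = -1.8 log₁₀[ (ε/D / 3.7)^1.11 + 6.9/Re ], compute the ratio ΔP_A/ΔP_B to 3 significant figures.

Pipe A: V = Q/A = 0.008/0.001893 = 4.225 m/s; Re = 7.867e+04; ε/D = 2.65e-05; Haaland → f = 0.01884; ΔP_A = f(L/D)(ρV²/2) = 1.527e+05 Pa.
Pipe B: V = Q/A = 0.008/0.01094 = 0.7315 m/s; Re = 3.274e+04; ε/D = 0.000636; Haaland → f = 0.02439; ΔP_B = f(L/D)(ρV²/2) = 7810 Pa.
ΔP_A/ΔP_B = 1.527e+05/7810 = 19.5.

ΔP_A/ΔP_B ≈ 19.5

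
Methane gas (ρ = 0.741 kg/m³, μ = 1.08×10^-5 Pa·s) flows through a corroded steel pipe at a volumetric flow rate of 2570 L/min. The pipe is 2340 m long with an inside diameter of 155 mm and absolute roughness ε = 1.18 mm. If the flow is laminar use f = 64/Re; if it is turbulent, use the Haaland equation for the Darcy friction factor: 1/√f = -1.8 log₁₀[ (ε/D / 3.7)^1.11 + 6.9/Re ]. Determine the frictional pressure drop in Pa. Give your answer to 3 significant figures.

ΔP ≈ 1070 Pa

Q = 2570 L/min = 2570/60000 = 0.04283 m³/s.
Cross-sectional area A = πD²/4 = π(0.155)²/4 = 0.01887 m²; mean velocity V = Q/A = 0.04283/0.01887 = 2.27 m/s.
Reynolds number Re = ρVD/μ = 0.741 · 2.27 · 0.155 / 1.08e-05 = 2.414e+04.
Re > 4000 → turbulent. Relative roughness ε/D = 0.00118/0.155 = 0.00761. Haaland: 1/√f = -1.8 log₁₀[(0.00761/3.7)^1.11 + 6.9/2.414e+04] = -1.8 log₁₀[0.00104 + 0.000286] = 5.178, so f = 0.03729.
Darcy-Weisbach: ΔP = f(L/D)(ρV²/2) = 0.03729·(2340/0.155)·(0.741·2.27²/2) = 0.03729·1.51e+04·1.909 = 1075 Pa.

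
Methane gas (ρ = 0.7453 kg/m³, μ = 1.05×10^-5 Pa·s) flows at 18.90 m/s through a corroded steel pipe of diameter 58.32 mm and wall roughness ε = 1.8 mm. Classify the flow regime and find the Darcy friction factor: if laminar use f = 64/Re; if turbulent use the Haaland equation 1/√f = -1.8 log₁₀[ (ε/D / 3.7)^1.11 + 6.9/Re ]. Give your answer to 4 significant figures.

Re = ρVD/μ = 0.7453·18.9·0.05832/1.05e-05 = 7.824e+04.
Re > 4000 → turbulent. ε/D = 0.0018/0.05832 = 0.0309; Haaland: 1/√f = -1.8 log₁₀[0.00493 + 8.82e-05] = 4.139, so f = 0.05836.

f ≈ 0.05836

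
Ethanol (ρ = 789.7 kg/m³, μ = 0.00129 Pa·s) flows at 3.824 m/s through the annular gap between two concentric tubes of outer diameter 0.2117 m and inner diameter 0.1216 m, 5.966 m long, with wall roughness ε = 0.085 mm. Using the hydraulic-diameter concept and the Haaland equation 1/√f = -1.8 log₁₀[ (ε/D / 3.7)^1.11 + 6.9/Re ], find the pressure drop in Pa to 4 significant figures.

Hydraulic diameter D_h = 4A/P = D_o - D_i = 0.2117 - 0.1216 = 0.0901 m.
Re = ρVD_h/μ = 789.7·3.824·0.0901/0.00129 = 2.109e+05.
ε/D_h = 8.5e-05/0.0901 = 0.000943; Haaland gives 1/√f = -1.8 log₁₀[0.000103+3.27e-05] = 6.964, so f = 0.02062.
ΔP = f(L/D_h)(ρV²/2) = 0.02062·5.966/0.0901·5774 = 7884 Pa.

ΔP ≈ 7884 Pa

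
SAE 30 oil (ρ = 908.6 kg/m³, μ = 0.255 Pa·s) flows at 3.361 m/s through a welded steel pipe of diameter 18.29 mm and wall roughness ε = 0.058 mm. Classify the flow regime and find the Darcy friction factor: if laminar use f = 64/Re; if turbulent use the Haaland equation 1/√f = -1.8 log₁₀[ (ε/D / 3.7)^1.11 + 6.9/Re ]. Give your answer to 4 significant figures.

Re = ρVD/μ = 908.6·3.361·0.01829/0.255 = 219.
Re < 2300 → laminar, so f = 64/Re = 0.2922 (roughness is irrelevant in laminar flow).

f ≈ 0.2922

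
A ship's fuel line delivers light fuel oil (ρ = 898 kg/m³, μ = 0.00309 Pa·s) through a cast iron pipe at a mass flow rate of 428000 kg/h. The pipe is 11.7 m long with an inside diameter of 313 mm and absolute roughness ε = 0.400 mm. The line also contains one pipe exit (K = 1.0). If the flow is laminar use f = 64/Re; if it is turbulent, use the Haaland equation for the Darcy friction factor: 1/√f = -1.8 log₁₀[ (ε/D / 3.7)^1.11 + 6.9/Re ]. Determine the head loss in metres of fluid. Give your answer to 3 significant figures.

ṁ = 428000 kg/h = 428000/3600 = 118.9 kg/s.
A = πD²/4 = π(0.313)²/4 = 0.07694 m²; mean velocity V = ṁ/(ρA) = 118.9/(898 · 0.07694) = 1.721 m/s.
Reynolds number Re = ρVD/μ = 898 · 1.721 · 0.313 / 0.00309 = 1.565e+05.
Re > 4000 → turbulent. Relative roughness ε/D = 0.0004/0.313 = 0.00128. Haaland: 1/√f = -1.8 log₁₀[(0.00128/3.7)^1.11 + 6.9/1.565e+05] = -1.8 log₁₀[0.000144 + 4.41e-05] = 6.707, so f = 0.02223.
Total minor-loss coefficient ΣK = 1·1 = 1.
ΔP = [f·L/D + ΣK]·(ρV²/2) = [0.02223·11.7/0.313 + 1]·(898·1.721²/2) = [0.8309 + 1]·1329 = 2434 Pa.
Head loss h_f = ΔP/(ρg) = 2434/(898·9.81) = 0.276 m.

h_f ≈ 0.276 m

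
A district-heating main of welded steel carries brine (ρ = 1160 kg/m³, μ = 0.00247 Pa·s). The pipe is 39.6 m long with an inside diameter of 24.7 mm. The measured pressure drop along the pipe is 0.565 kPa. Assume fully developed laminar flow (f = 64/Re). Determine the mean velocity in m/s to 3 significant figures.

For laminar flow, f = 64/Re with Re = ρVD/μ, so Darcy-Weisbach reduces to ΔP = 32μLV/D². Solving for V: V = ΔP·D²/(32μL) = 565·(0.0247)²/(32·0.00247·39.6) = 0.1101 m/s.
Check: Re = ρVD/μ = 1160·0.1101·0.0247/0.00247 = 1277 < 2300, so the laminar assumption holds.

V ≈ 0.110 m/s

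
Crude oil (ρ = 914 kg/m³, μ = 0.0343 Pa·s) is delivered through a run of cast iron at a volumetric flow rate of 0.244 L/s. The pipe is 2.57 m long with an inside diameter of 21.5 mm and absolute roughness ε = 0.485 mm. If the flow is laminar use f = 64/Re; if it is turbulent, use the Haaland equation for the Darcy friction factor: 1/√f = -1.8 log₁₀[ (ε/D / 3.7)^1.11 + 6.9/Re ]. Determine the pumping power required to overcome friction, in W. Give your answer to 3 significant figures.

Q = 0.244 L/s = 0.244/1000 = 0.000244 m³/s.
Cross-sectional area A = πD²/4 = π(0.0215)²/4 = 0.0003631 m²; mean velocity V = Q/A = 0.000244/0.0003631 = 0.6721 m/s.
Reynolds number Re = ρVD/μ = 914 · 0.6721 · 0.0215 / 0.0343 = 385.
Re < 2300 → laminar flow, so f = 64/Re = 64/385 = 0.1662 (the turbulent correlation is not needed).
Darcy-Weisbach: ΔP = f(L/D)(ρV²/2) = 0.1662·(2.57/0.0215)·(914·0.6721²/2) = 0.1662·119.5·206.4 = 4101 Pa.
Pumping power P = QΔP = 0.000244·4101 = 1.001 W = 1.00 W.

P ≈ 1.00 W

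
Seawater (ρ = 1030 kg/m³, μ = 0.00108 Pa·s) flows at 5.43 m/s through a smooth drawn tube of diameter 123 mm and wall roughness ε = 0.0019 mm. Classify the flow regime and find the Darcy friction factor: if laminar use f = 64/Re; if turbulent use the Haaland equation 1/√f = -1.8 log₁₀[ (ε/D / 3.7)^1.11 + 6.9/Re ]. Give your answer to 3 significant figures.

Re = ρVD/μ = 1030·5.43·0.123/0.00108 = 6.37e+05.
Re > 4000 → turbulent. ε/D = 1.9e-06/0.123 = 1.54e-05; Haaland: 1/√f = -1.8 log₁₀[1.07e-06 + 1.08e-05] = 8.864, so f = 0.01273.

f ≈ 0.0127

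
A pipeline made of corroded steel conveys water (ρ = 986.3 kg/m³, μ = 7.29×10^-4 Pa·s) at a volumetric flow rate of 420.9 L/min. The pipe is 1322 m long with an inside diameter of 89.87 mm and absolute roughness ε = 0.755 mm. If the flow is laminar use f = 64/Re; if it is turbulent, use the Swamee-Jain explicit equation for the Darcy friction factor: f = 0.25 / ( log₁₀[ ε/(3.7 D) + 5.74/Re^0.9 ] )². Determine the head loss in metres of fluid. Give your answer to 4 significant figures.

Q = 420.9 L/min = 420.9/60000 = 0.007015 m³/s.
Cross-sectional area A = πD²/4 = π(0.08987)²/4 = 0.006343 m²; mean velocity V = Q/A = 0.007015/0.006343 = 1.106 m/s.
Reynolds number Re = ρVD/μ = 986.3 · 1.106 · 0.08987 / 0.000729 = 1.345e+05.
Re > 4000 → turbulent. Relative roughness ε/D = 0.000755/0.08987 = 0.0084. Swamee-Jain: f = 0.25/(log₁₀[0.0084/3.7 + 5.74/1.345e+05^0.9])² = 0.25/(log₁₀[0.00227 + 0.000139])² = 0.25/(-2.618)² = 0.03647.
Darcy-Weisbach: ΔP = f(L/D)(ρV²/2) = 0.03647·(1322/0.08987)·(986.3·1.106²/2) = 0.03647·1.471e+04·603.1 = 3.236e+05 Pa.
Head loss h_f = ΔP/(ρg) = 3.236e+05/(986.3·9.81) = 33.44 m.

h_f ≈ 33.44 m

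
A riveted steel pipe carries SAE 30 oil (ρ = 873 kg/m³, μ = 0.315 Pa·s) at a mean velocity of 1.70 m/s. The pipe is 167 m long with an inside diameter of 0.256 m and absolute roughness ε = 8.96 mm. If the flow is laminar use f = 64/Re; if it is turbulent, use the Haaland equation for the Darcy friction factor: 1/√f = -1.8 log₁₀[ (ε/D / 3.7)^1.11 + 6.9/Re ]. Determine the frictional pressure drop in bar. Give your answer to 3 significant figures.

Reynolds number Re = ρVD/μ = 873 · 1.7 · 0.256 / 0.315 = 1206.
Re < 2300 → laminar flow, so f = 64/Re = 64/1206 = 0.05306 (the turbulent correlation is not needed).
Darcy-Weisbach: ΔP = f(L/D)(ρV²/2) = 0.05306·(167/0.256)·(873·1.7²/2) = 0.05306·652.3·1261 = 4.367e+04 Pa.
ΔP = 4.367e+04 Pa = 0.437 bar.

ΔP ≈ 0.437 bar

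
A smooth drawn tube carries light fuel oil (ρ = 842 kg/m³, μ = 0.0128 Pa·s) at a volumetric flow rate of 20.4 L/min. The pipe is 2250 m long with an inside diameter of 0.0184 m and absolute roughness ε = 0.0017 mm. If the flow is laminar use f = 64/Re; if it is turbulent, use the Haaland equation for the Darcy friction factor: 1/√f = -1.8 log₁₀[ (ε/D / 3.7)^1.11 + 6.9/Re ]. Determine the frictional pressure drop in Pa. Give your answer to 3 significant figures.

Q = 20.4 L/min = 20.4/60000 = 0.00034 m³/s.
Cross-sectional area A = πD²/4 = π(0.0184)²/4 = 0.0002659 m²; mean velocity V = Q/A = 0.00034/0.0002659 = 1.279 m/s.
Reynolds number Re = ρVD/μ = 842 · 1.279 · 0.0184 / 0.0128 = 1548.
Re < 2300 → laminar flow, so f = 64/Re = 64/1548 = 0.04135 (the turbulent correlation is not needed).
Darcy-Weisbach: ΔP = f(L/D)(ρV²/2) = 0.04135·(2250/0.0184)·(842·1.279²/2) = 0.04135·1.223e+05·688.3 = 3.481e+06 Pa.

ΔP ≈ 3.48×10^6 Pa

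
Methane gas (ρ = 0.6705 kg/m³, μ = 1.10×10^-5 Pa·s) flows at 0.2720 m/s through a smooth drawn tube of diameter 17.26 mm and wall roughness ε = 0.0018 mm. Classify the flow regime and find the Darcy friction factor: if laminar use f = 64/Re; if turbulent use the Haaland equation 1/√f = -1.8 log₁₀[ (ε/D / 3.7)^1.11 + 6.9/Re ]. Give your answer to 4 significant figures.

Re = ρVD/μ = 0.6705·0.272·0.01726/1.1e-05 = 286.2.
Re < 2300 → laminar, so f = 64/Re = 0.2236 (roughness is irrelevant in laminar flow).

f ≈ 0.2236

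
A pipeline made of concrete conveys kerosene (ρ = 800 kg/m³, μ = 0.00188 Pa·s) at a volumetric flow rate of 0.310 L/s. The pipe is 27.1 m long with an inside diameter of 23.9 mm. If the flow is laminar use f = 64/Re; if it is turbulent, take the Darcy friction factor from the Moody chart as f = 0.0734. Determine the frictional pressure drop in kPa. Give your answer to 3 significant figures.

Q = 0.310 L/s = 0.310/1000 = 0.00031 m³/s.
Cross-sectional area A = πD²/4 = π(0.0239)²/4 = 0.0004486 m²; mean velocity V = Q/A = 0.00031/0.0004486 = 0.691 m/s.
Reynolds number Re = ρVD/μ = 800 · 0.691 · 0.0239 / 0.00188 = 7028.
Re > 4000 → turbulent; use the Moody-chart value f = 0.0734.
Darcy-Weisbach: ΔP = f(L/D)(ρV²/2) = 0.0734·(27.1/0.0239)·(800·0.691²/2) = 0.0734·1134·191 = 1.59e+04 Pa.
ΔP = 1.59e+04 Pa = 15.9 kPa.

ΔP ≈ 15.9 kPa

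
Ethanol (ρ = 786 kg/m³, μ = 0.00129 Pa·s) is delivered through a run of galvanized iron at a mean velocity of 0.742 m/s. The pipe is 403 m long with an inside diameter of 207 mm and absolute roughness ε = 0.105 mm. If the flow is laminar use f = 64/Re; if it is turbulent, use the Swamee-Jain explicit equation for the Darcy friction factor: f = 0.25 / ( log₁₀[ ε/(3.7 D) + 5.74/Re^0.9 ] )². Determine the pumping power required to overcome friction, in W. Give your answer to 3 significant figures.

Reynolds number Re = ρVD/μ = 786 · 0.742 · 0.207 / 0.00129 = 9.359e+04.
Re > 4000 → turbulent. Relative roughness ε/D = 0.000105/0.207 = 0.000507. Swamee-Jain: f = 0.25/(log₁₀[0.000507/3.7 + 5.74/9.359e+04^0.9])² = 0.25/(log₁₀[0.000137 + 0.000193])² = 0.25/(-3.482)² = 0.02062.
Darcy-Weisbach: ΔP = f(L/D)(ρV²/2) = 0.02062·(403/0.207)·(786·0.742²/2) = 0.02062·1947·216.4 = 8687 Pa.
Q = V·A = 0.742·0.03365 = 0.02497 m³/s.
Pumping power P = QΔP = 0.02497·8687 = 216.9 W = 217 W.

P ≈ 217 W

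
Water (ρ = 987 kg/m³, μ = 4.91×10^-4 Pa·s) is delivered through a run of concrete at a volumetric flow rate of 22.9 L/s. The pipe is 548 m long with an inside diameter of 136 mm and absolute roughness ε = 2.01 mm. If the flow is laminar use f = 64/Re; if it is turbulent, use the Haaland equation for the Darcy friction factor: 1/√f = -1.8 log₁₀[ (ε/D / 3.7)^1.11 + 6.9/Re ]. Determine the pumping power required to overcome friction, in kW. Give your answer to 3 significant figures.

Q = 22.9 L/s = 22.9/1000 = 0.0229 m³/s.
Cross-sectional area A = πD²/4 = π(0.136)²/4 = 0.01453 m²; mean velocity V = Q/A = 0.0229/0.01453 = 1.576 m/s.
Reynolds number Re = ρVD/μ = 987 · 1.576 · 0.136 / 0.000491 = 4.31e+05.
Re > 4000 → turbulent. Relative roughness ε/D = 0.00201/0.136 = 0.0148. Haaland: 1/√f = -1.8 log₁₀[(0.0148/3.7)^1.11 + 6.9/4.31e+05] = -1.8 log₁₀[0.00218 + 1.6e-05] = 4.787, so f = 0.04365.
Darcy-Weisbach: ΔP = f(L/D)(ρV²/2) = 0.04365·(548/0.136)·(987·1.576²/2) = 0.04365·4029·1226 = 2.157e+05 Pa.
Pumping power P = QΔP = 0.0229·2.157e+05 = 4939 W = 4.94 kW.

P ≈ 4.94 kW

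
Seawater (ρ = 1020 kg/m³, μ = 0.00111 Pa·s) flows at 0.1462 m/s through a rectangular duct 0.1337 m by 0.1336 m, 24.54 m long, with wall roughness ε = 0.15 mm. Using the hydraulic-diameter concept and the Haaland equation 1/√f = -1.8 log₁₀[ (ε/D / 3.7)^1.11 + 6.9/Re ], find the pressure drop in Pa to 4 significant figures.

Hydraulic diameter D_h = 4A/P = 4·(0.1337·0.1336)/(2·(0.1337+0.1336)) = 0.07145/0.5346 = 0.1336 m.
Re = ρVD_h/μ = 1020·0.1462·0.1336/0.00111 = 1.796e+04.
ε/D_h = 0.00015/0.1336 = 0.00112; Haaland gives 1/√f = -1.8 log₁₀[0.000124+0.000384] = 5.928, so f = 0.02845.
ΔP = f(L/D_h)(ρV²/2) = 0.02845·24.54/0.1336·10.9 = 56.95 Pa.

ΔP ≈ 56.95 Pa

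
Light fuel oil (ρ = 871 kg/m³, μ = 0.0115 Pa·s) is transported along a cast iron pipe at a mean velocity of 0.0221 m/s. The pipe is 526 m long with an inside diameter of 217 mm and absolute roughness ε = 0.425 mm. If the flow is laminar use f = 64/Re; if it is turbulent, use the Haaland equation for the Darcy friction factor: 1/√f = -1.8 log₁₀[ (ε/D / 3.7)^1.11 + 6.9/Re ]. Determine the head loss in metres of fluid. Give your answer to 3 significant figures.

Reynolds number Re = ρVD/μ = 871 · 0.0221 · 0.217 / 0.0115 = 363.2.
Re < 2300 → laminar flow, so f = 64/Re = 64/363.2 = 0.1762 (the turbulent correlation is not needed).
Darcy-Weisbach: ΔP = f(L/D)(ρV²/2) = 0.1762·(526/0.217)·(871·0.0221²/2) = 0.1762·2424·0.2127 = 90.85 Pa.
Head loss h_f = ΔP/(ρg) = 90.85/(871·9.81) = 0.0106 m.

h_f ≈ 0.0106 m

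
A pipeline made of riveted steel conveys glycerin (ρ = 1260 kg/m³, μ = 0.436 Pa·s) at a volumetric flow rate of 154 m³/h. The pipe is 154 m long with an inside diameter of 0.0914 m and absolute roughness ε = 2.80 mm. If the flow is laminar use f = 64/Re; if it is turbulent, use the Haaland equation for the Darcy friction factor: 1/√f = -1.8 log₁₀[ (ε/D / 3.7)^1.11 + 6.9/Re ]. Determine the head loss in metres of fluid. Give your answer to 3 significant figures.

h_f ≈ 136 m

Q = 154 m³/h = 154/3600 = 0.04278 m³/s.
Cross-sectional area A = πD²/4 = π(0.0914)²/4 = 0.006561 m²; mean velocity V = Q/A = 0.04278/0.006561 = 6.52 m/s.
Reynolds number Re = ρVD/μ = 1260 · 6.52 · 0.0914 / 0.436 = 1722.
Re < 2300 → laminar flow, so f = 64/Re = 64/1722 = 0.03716 (the turbulent correlation is not needed).
Darcy-Weisbach: ΔP = f(L/D)(ρV²/2) = 0.03716·(154/0.0914)·(1260·6.52²/2) = 0.03716·1685·2.678e+04 = 1.677e+06 Pa.
Head loss h_f = ΔP/(ρg) = 1.677e+06/(1260·9.81) = 136 m.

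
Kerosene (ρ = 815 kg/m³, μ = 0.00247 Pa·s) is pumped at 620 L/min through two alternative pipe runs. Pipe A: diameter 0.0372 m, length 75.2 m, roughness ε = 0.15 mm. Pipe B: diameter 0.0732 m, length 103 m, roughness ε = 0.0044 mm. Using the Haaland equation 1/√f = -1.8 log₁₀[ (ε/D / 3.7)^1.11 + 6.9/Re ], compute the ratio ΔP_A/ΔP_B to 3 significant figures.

ΔP_A/ΔP_B ≈ 31.4

Pipe A: V = Q/A = 0.01033/0.001087 = 9.507 m/s; Re = 1.167e+05; ε/D = 0.00403; Haaland → f = 0.02938; ΔP_A = f(L/D)(ρV²/2) = 2.187e+06 Pa.
Pipe B: V = Q/A = 0.01033/0.004208 = 2.455 m/s; Re = 5.931e+04; ε/D = 6.01e-05; Haaland → f = 0.02012; ΔP_B = f(L/D)(ρV²/2) = 6.956e+04 Pa.
ΔP_A/ΔP_B = 2.187e+06/6.956e+04 = 31.4.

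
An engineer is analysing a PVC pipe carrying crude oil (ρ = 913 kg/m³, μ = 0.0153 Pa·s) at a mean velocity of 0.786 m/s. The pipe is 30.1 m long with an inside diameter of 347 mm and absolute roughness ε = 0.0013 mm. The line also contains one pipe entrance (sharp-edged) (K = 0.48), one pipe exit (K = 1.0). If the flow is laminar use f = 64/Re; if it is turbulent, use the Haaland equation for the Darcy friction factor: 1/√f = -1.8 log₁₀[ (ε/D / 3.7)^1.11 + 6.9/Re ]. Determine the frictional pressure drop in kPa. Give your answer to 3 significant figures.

ΔP ≈ 1.08 kPa

Reynolds number Re = ρVD/μ = 913 · 0.786 · 0.347 / 0.0153 = 1.628e+04.
Re > 4000 → turbulent. Relative roughness ε/D = 1.3e-06/0.347 = 3.75e-06. Haaland: 1/√f = -1.8 log₁₀[(3.75e-06/3.7)^1.11 + 6.9/1.628e+04] = -1.8 log₁₀[2.22e-07 + 0.000424] = 6.07, so f = 0.02714.
Total minor-loss coefficient ΣK = 1·0.48 + 1·1 = 1.48.
ΔP = [f·L/D + ΣK]·(ρV²/2) = [0.02714·30.1/0.347 + 1.48]·(913·0.786²/2) = [2.354 + 1.48]·282 = 1081 Pa.
ΔP = 1081 Pa = 1.08 kPa.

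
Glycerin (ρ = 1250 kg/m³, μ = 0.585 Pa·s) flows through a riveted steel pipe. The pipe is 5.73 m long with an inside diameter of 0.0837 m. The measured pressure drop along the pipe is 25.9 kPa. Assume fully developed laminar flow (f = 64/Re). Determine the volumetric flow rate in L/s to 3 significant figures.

Q ≈ 9.31 L/s

For laminar flow, f = 64/Re with Re = ρVD/μ, so Darcy-Weisbach reduces to ΔP = 32μLV/D². Solving for V: V = ΔP·D²/(32μL) = 2.59e+04·(0.0837)²/(32·0.585·5.73) = 1.692 m/s.
Check: Re = ρVD/μ = 1250·1.692·0.0837/0.585 = 302.5 < 2300, so the laminar assumption holds.
Q = V·A = 1.692·(π/4·0.0837²) = 0.009307 m³/s = 9.31 L/s.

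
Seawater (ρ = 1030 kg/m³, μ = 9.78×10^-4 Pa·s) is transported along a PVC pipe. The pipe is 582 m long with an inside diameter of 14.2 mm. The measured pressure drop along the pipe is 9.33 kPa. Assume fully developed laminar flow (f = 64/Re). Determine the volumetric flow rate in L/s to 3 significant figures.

For laminar flow, f = 64/Re with Re = ρVD/μ, so Darcy-Weisbach reduces to ΔP = 32μLV/D². Solving for V: V = ΔP·D²/(32μL) = 9330·(0.0142)²/(32·0.000978·582) = 0.1033 m/s.
Check: Re = ρVD/μ = 1030·0.1033·0.0142/0.000978 = 1545 < 2300, so the laminar assumption holds.
Q = V·A = 0.1033·(π/4·0.0142²) = 1.636e-05 m³/s = 0.0164 L/s.

Q ≈ 0.0164 L/s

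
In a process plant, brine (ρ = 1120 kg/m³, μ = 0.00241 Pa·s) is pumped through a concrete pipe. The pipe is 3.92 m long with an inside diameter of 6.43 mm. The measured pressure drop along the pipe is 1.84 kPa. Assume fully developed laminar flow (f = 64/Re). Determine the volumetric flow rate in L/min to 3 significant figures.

For laminar flow, f = 64/Re with Re = ρVD/μ, so Darcy-Weisbach reduces to ΔP = 32μLV/D². Solving for V: V = ΔP·D²/(32μL) = 1840·(0.00643)²/(32·0.00241·3.92) = 0.2516 m/s.
Check: Re = ρVD/μ = 1120·0.2516·0.00643/0.00241 = 752 < 2300, so the laminar assumption holds.
Q = V·A = 0.2516·(π/4·0.00643²) = 8.171e-06 m³/s = 0.490 L/min.

Q ≈ 0.490 L/min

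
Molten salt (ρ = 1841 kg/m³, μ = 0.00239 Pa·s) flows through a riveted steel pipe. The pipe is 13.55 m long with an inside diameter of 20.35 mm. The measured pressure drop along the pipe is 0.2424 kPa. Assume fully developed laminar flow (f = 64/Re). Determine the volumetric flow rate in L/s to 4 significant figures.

Q ≈ 0.03151 L/s

For laminar flow, f = 64/Re with Re = ρVD/μ, so Darcy-Weisbach reduces to ΔP = 32μLV/D². Solving for V: V = ΔP·D²/(32μL) = 242.4·(0.02035)²/(32·0.00239·13.55) = 0.09687 m/s.
Check: Re = ρVD/μ = 1841·0.09687·0.02035/0.00239 = 1518 < 2300, so the laminar assumption holds.
Q = V·A = 0.09687·(π/4·0.02035²) = 3.151e-05 m³/s = 0.03151 L/s.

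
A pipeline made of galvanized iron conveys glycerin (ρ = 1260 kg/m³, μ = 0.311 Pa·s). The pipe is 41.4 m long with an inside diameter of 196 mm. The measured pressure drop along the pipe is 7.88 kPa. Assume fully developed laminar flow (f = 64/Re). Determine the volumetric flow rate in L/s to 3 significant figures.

Q ≈ 22.2 L/s

For laminar flow, f = 64/Re with Re = ρVD/μ, so Darcy-Weisbach reduces to ΔP = 32μLV/D². Solving for V: V = ΔP·D²/(32μL) = 7880·(0.196)²/(32·0.311·41.4) = 0.7347 m/s.
Check: Re = ρVD/μ = 1260·0.7347·0.196/0.311 = 583.4 < 2300, so the laminar assumption holds.
Q = V·A = 0.7347·(π/4·0.196²) = 0.02217 m³/s = 22.2 L/s.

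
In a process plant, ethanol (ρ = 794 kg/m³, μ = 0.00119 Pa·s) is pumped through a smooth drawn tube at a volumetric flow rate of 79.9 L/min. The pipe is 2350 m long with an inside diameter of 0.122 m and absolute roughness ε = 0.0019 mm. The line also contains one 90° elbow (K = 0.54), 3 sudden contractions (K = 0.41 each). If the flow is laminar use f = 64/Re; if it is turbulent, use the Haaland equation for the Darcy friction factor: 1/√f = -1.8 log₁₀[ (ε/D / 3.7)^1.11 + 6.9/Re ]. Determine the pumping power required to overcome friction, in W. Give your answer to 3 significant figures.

Q = 79.9 L/min = 79.9/60000 = 0.001332 m³/s.
Cross-sectional area A = πD²/4 = π(0.122)²/4 = 0.01169 m²; mean velocity V = Q/A = 0.001332/0.01169 = 0.1139 m/s.
Reynolds number Re = ρVD/μ = 794 · 0.1139 · 0.122 / 0.00119 = 9273.
Re > 4000 → turbulent. Relative roughness ε/D = 1.9e-06/0.122 = 1.56e-05. Haaland: 1/√f = -1.8 log₁₀[(1.56e-05/3.7)^1.11 + 6.9/9273] = -1.8 log₁₀[1.08e-06 + 0.000744] = 5.63, so f = 0.03155.
Total minor-loss coefficient ΣK = 1·0.54 + 3·0.41 = 1.77.
ΔP = [f·L/D + ΣK]·(ρV²/2) = [0.03155·2350/0.122 + 1.77]·(794·0.1139²/2) = [607.7 + 1.77]·5.152 = 3140 Pa.
Pumping power P = QΔP = 0.001332·3140 = 4.181 W = 4.18 W.

P ≈ 4.18 W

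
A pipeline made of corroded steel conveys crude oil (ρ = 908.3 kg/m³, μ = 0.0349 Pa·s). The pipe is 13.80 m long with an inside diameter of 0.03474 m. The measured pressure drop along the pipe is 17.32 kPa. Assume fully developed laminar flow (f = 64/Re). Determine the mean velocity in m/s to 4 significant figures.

For laminar flow, f = 64/Re with Re = ρVD/μ, so Darcy-Weisbach reduces to ΔP = 32μLV/D². Solving for V: V = ΔP·D²/(32μL) = 1.732e+04·(0.03474)²/(32·0.0349·13.8) = 1.356 m/s.
Check: Re = ρVD/μ = 908.3·1.356·0.03474/0.0349 = 1226 < 2300, so the laminar assumption holds.

V ≈ 1.356 m/s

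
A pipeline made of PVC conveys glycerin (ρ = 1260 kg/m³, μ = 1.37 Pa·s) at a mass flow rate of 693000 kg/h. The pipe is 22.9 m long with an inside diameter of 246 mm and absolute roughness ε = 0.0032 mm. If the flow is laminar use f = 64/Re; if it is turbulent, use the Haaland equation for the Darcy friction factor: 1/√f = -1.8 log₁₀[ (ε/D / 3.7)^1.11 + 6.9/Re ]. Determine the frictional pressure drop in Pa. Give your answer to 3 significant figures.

ṁ = 693000 kg/h = 693000/3600 = 192.5 kg/s.
A = πD²/4 = π(0.246)²/4 = 0.04753 m²; mean velocity V = ṁ/(ρA) = 192.5/(1260 · 0.04753) = 3.214 m/s.
Reynolds number Re = ρVD/μ = 1260 · 3.214 · 0.246 / 1.37 = 727.3.
Re < 2300 → laminar flow, so f = 64/Re = 64/727.3 = 0.088 (the turbulent correlation is not needed).
Darcy-Weisbach: ΔP = f(L/D)(ρV²/2) = 0.088·(22.9/0.246)·(1260·3.214²/2) = 0.088·93.09·6509 = 5.333e+04 Pa.

ΔP ≈ 53300 Pa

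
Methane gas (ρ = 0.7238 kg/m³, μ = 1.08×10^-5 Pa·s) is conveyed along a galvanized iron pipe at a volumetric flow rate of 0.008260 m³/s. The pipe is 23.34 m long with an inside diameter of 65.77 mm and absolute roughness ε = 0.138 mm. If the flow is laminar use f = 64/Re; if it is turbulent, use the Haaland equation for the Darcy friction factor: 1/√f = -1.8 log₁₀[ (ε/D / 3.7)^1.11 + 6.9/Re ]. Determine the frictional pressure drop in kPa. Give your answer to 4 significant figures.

ΔP ≈ 0.02520 kPa

Cross-sectional area A = πD²/4 = π(0.06577)²/4 = 0.003397 m²; mean velocity V = Q/A = 0.00826/0.003397 = 2.431 m/s.
Reynolds number Re = ρVD/μ = 0.7238 · 2.431 · 0.06577 / 1.08e-05 = 1.072e+04.
Re > 4000 → turbulent. Relative roughness ε/D = 0.000138/0.06577 = 0.0021. Haaland: 1/√f = -1.8 log₁₀[(0.0021/3.7)^1.11 + 6.9/1.072e+04] = -1.8 log₁₀[0.000249 + 0.000644] = 5.488, so f = 0.0332.
Darcy-Weisbach: ΔP = f(L/D)(ρV²/2) = 0.0332·(23.34/0.06577)·(0.7238·2.431²/2) = 0.0332·354.9·2.139 = 25.2 Pa.
ΔP = 25.2 Pa = 0.02520 kPa.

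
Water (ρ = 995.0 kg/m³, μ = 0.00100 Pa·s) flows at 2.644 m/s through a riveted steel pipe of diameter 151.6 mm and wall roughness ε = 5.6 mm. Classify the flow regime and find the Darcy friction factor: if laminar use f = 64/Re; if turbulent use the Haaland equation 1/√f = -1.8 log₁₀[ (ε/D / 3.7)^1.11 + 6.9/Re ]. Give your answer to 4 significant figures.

f ≈ 0.06265

Re = ρVD/μ = 995·2.644·0.1516/0.001 = 3.988e+05.
Re > 4000 → turbulent. ε/D = 0.0056/0.1516 = 0.0369; Haaland: 1/√f = -1.8 log₁₀[0.00601 + 1.73e-05] = 3.995, so f = 0.06265.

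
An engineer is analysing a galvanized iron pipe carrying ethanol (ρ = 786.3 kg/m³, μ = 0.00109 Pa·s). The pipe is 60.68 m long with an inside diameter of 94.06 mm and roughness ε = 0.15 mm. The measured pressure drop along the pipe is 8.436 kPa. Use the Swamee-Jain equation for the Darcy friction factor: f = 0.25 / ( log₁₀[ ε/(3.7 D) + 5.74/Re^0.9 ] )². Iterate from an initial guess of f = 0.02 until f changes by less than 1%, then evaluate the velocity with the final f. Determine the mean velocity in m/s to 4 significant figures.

V ≈ 1.161 m/s

Rearranging Darcy-Weisbach: V = √(2·ΔP·D/(f·L·ρ)). With ε/D = 0.00015/0.09406 = 0.00159, iterate starting from f = 0.02:
  f = 0.02 → V = √(2·8436·0.09406/(0.02·60.68·786.3)) = 1.29 m/s; Re = ρVD/μ = 8.75e+04; f → 0.02446
  f = 0.02446 → V = 1.166 m/s; Re = 7.912e+04; f → 0.02467
Converged (Δf/f < 1%). With the final f = 0.02467: V = √(2·8436·0.09406/(0.02467·60.68·786.3)) = 1.161 m/s.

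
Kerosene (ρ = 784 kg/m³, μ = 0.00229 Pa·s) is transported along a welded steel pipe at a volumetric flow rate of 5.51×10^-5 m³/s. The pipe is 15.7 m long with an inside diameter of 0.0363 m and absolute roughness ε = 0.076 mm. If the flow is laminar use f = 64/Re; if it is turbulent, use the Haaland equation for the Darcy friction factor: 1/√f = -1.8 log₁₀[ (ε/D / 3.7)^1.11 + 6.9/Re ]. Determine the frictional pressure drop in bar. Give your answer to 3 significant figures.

Cross-sectional area A = πD²/4 = π(0.0363)²/4 = 0.001035 m²; mean velocity V = Q/A = 5.51e-05/0.001035 = 0.05324 m/s.
Reynolds number Re = ρVD/μ = 784 · 0.05324 · 0.0363 / 0.00229 = 661.7.
Re < 2300 → laminar flow, so f = 64/Re = 64/661.7 = 0.09673 (the turbulent correlation is not needed).
Darcy-Weisbach: ΔP = f(L/D)(ρV²/2) = 0.09673·(15.7/0.0363)·(784·0.05324²/2) = 0.09673·432.5·1.111 = 46.49 Pa.
ΔP = 46.49 Pa = 4.65×10^-4 bar.

ΔP ≈ 4.65×10^-4 bar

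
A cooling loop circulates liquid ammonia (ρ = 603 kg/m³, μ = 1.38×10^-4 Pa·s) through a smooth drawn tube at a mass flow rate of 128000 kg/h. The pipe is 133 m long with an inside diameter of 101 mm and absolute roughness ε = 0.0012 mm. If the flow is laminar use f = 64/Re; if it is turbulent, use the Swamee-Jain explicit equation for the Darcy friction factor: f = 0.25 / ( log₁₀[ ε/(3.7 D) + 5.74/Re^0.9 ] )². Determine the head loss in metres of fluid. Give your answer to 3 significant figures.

h_f ≈ 37.0 m

ṁ = 128000 kg/h = 128000/3600 = 35.56 kg/s.
A = πD²/4 = π(0.101)²/4 = 0.008012 m²; mean velocity V = ṁ/(ρA) = 35.56/(603 · 0.008012) = 7.36 m/s.
Reynolds number Re = ρVD/μ = 603 · 7.36 · 0.101 / 0.000138 = 3.248e+06.
Re > 4000 → turbulent. Relative roughness ε/D = 1.2e-06/0.101 = 1.19e-05. Swamee-Jain: f = 0.25/(log₁₀[1.19e-05/3.7 + 5.74/3.248e+06^0.9])² = 0.25/(log₁₀[3.21e-06 + 7.92e-06])² = 0.25/(-4.954)² = 0.01019.
Darcy-Weisbach: ΔP = f(L/D)(ρV²/2) = 0.01019·(133/0.101)·(603·7.36²/2) = 0.01019·1317·1.633e+04 = 2.191e+05 Pa.
Head loss h_f = ΔP/(ρg) = 2.191e+05/(603·9.81) = 37.0 m.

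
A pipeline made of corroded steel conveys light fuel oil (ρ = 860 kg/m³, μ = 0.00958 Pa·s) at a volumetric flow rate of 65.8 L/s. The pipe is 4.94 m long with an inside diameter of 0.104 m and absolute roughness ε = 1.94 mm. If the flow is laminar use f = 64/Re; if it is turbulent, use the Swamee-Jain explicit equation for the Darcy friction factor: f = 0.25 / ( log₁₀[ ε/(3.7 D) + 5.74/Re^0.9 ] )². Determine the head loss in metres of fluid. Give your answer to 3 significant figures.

h_f ≈ 7.00 m

Q = 65.8 L/s = 65.8/1000 = 0.0658 m³/s.
Cross-sectional area A = πD²/4 = π(0.104)²/4 = 0.008495 m²; mean velocity V = Q/A = 0.0658/0.008495 = 7.746 m/s.
Reynolds number Re = ρVD/μ = 860 · 7.746 · 0.104 / 0.00958 = 7.232e+04.
Re > 4000 → turbulent. Relative roughness ε/D = 0.00194/0.104 = 0.0187. Swamee-Jain: f = 0.25/(log₁₀[0.0187/3.7 + 5.74/7.232e+04^0.9])² = 0.25/(log₁₀[0.00504 + 0.000243])² = 0.25/(-2.277)² = 0.04822.
Darcy-Weisbach: ΔP = f(L/D)(ρV²/2) = 0.04822·(4.94/0.104)·(860·7.746²/2) = 0.04822·47.5·2.58e+04 = 5.909e+04 Pa.
Head loss h_f = ΔP/(ρg) = 5.909e+04/(860·9.81) = 7.00 m.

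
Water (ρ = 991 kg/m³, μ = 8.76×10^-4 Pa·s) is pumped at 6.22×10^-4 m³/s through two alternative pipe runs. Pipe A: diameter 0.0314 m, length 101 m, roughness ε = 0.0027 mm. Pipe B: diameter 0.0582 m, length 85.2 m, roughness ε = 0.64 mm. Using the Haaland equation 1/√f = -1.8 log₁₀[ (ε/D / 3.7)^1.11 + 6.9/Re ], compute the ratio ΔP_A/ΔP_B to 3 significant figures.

ΔP_A/ΔP_B ≈ 14.5

Pipe A: V = Q/A = 0.000622/0.0007744 = 0.8032 m/s; Re = 2.853e+04; ε/D = 8.6e-05; Haaland → f = 0.02377; ΔP_A = f(L/D)(ρV²/2) = 2.444e+04 Pa.
Pipe B: V = Q/A = 0.000622/0.00266 = 0.2338 m/s; Re = 1.539e+04; ε/D = 0.011; Haaland → f = 0.04247; ΔP_B = f(L/D)(ρV²/2) = 1684 Pa.
ΔP_A/ΔP_B = 2.444e+04/1684 = 14.5.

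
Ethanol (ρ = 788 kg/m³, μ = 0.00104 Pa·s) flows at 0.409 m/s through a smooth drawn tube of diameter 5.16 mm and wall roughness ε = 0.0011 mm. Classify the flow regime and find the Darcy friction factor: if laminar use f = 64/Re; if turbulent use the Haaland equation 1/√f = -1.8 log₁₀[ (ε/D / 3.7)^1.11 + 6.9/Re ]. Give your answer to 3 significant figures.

f ≈ 0.0400

Re = ρVD/μ = 788·0.409·0.00516/0.00104 = 1599.
Re < 2300 → laminar, so f = 64/Re = 0.04002 (roughness is irrelevant in laminar flow).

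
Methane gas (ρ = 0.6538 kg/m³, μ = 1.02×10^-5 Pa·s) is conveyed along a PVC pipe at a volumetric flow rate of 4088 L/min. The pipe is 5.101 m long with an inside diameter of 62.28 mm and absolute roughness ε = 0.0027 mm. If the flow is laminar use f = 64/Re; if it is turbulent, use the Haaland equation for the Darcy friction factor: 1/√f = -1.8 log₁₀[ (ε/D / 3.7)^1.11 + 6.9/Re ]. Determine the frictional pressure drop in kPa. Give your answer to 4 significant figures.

Q = 4088 L/min = 4088/60000 = 0.06813 m³/s.
Cross-sectional area A = πD²/4 = π(0.06228)²/4 = 0.003046 m²; mean velocity V = Q/A = 0.06813/0.003046 = 22.37 m/s.
Reynolds number Re = ρVD/μ = 0.6538 · 22.37 · 0.06228 / 1.02e-05 = 8.928e+04.
Re > 4000 → turbulent. Relative roughness ε/D = 2.7e-06/0.06228 = 4.34e-05. Haaland: 1/√f = -1.8 log₁₀[(4.34e-05/3.7)^1.11 + 6.9/8.928e+04] = -1.8 log₁₀[3.36e-06 + 7.73e-05] = 7.368, so f = 0.01842.
Darcy-Weisbach: ΔP = f(L/D)(ρV²/2) = 0.01842·(5.101/0.06228)·(0.6538·22.37²/2) = 0.01842·81.9·163.5 = 246.7 Pa.
ΔP = 246.7 Pa = 0.2467 kPa.

ΔP ≈ 0.2467 kPa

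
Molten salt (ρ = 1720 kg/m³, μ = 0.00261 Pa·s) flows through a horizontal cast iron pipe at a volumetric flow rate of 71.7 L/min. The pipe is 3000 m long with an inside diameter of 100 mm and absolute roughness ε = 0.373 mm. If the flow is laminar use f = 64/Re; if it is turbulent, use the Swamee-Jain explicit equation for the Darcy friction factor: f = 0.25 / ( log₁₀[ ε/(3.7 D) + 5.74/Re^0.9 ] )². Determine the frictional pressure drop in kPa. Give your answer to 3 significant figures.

Q = 71.7 L/min = 71.7/60000 = 0.001195 m³/s.
Cross-sectional area A = πD²/4 = π(0.1)²/4 = 0.007854 m²; mean velocity V = Q/A = 0.001195/0.007854 = 0.1522 m/s.
Reynolds number Re = ρVD/μ = 1720 · 0.1522 · 0.1 / 0.00261 = 1.003e+04.
Re > 4000 → turbulent. Relative roughness ε/D = 0.000373/0.1 = 0.00373. Swamee-Jain: f = 0.25/(log₁₀[0.00373/3.7 + 5.74/1.003e+04^0.9])² = 0.25/(log₁₀[0.00101 + 0.00144])² = 0.25/(-2.611)² = 0.03666.
Darcy-Weisbach: ΔP = f(L/D)(ρV²/2) = 0.03666·(3000/0.1)·(1720·0.1522²/2) = 0.03666·3e+04·19.91 = 2.19e+04 Pa.
ΔP = 2.19e+04 Pa = 21.9 kPa.

ΔP ≈ 21.9 kPa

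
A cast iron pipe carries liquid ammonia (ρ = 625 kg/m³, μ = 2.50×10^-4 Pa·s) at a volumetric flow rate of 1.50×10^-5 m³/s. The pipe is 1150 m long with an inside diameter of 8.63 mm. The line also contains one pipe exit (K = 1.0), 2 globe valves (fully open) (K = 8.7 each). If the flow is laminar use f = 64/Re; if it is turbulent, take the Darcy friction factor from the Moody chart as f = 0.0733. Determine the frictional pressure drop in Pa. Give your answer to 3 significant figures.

Cross-sectional area A = πD²/4 = π(0.00863)²/4 = 5.849e-05 m²; mean velocity V = Q/A = 1.5e-05/5.849e-05 = 0.2564 m/s.
Reynolds number Re = ρVD/μ = 625 · 0.2564 · 0.00863 / 0.00025 = 5533.
Re > 4000 → turbulent; use the Moody-chart value f = 0.0733.
Total minor-loss coefficient ΣK = 1·1 + 2·8.7 = 18.4.
ΔP = [f·L/D + ΣK]·(ρV²/2) = [0.0733·1150/0.00863 + 18.4]·(625·0.2564²/2) = [9768 + 18.4]·20.55 = 2.011e+05 Pa.

ΔP ≈ 201000 Pa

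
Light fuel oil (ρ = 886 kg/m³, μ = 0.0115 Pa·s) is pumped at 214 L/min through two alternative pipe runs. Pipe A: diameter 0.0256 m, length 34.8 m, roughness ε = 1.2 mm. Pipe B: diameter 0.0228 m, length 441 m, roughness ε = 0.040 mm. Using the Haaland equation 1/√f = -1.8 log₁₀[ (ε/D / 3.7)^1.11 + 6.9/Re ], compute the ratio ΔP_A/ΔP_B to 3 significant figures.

ΔP_A/ΔP_B ≈ 0.104

Pipe A: V = Q/A = 0.003567/0.0005147 = 6.929 m/s; Re = 1.367e+04; ε/D = 0.0469; Haaland → f = 0.07142; ΔP_A = f(L/D)(ρV²/2) = 2.065e+06 Pa.
Pipe B: V = Q/A = 0.003567/0.0004083 = 8.736 m/s; Re = 1.535e+04; ε/D = 0.00175; Haaland → f = 0.03044; ΔP_B = f(L/D)(ρV²/2) = 1.99e+07 Pa.
ΔP_A/ΔP_B = 2.065e+06/1.99e+07 = 0.104.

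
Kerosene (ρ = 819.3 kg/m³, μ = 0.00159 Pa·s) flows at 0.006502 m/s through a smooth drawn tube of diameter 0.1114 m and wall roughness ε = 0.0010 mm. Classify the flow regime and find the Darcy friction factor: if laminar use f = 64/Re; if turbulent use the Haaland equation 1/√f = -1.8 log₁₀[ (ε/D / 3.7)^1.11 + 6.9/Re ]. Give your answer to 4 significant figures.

f ≈ 0.1715

Re = ρVD/μ = 819.3·0.006502·0.1114/0.00159 = 373.2.
Re < 2300 → laminar, so f = 64/Re = 0.1715 (roughness is irrelevant in laminar flow).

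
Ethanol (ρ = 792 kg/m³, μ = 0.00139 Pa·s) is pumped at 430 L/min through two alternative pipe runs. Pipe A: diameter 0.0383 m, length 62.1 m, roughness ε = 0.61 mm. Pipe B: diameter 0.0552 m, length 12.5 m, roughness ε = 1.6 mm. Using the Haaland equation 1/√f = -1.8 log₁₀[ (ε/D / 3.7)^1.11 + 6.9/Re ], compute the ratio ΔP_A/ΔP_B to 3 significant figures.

ΔP_A/ΔP_B ≈ 24.5

Pipe A: V = Q/A = 0.007167/0.001152 = 6.221 m/s; Re = 1.357e+05; ε/D = 0.0159; Haaland → f = 0.04506; ΔP_A = f(L/D)(ρV²/2) = 1.12e+06 Pa.
Pipe B: V = Q/A = 0.007167/0.002393 = 2.995 m/s; Re = 9.419e+04; ε/D = 0.029; Haaland → f = 0.05681; ΔP_B = f(L/D)(ρV²/2) = 4.569e+04 Pa.
ΔP_A/ΔP_B = 1.12e+06/4.569e+04 = 24.5.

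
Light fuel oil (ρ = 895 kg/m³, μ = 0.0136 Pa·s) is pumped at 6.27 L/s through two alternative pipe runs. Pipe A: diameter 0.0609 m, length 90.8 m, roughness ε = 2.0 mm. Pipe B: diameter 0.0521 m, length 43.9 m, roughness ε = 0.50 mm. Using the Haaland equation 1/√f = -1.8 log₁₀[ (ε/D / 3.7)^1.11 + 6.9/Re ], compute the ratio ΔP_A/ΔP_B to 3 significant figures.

Pipe A: V = Q/A = 0.00627/0.002913 = 2.152 m/s; Re = 8627; ε/D = 0.0328; Haaland → f = 0.06284; ΔP_A = f(L/D)(ρV²/2) = 1.943e+05 Pa.
Pipe B: V = Q/A = 0.00627/0.002132 = 2.941 m/s; Re = 1.008e+04; ε/D = 0.0096; Haaland → f = 0.04258; ΔP_B = f(L/D)(ρV²/2) = 1.389e+05 Pa.
ΔP_A/ΔP_B = 1.943e+05/1.389e+05 = 1.40.

ΔP_A/ΔP_B ≈ 1.40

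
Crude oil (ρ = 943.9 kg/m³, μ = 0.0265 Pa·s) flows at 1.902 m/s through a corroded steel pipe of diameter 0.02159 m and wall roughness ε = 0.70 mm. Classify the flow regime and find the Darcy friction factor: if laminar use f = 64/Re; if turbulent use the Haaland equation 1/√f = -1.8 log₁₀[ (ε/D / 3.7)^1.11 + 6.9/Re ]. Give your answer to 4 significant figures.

Re = ρVD/μ = 943.9·1.902·0.02159/0.0265 = 1463.
Re < 2300 → laminar, so f = 64/Re = 0.04376 (roughness is irrelevant in laminar flow).

f ≈ 0.04376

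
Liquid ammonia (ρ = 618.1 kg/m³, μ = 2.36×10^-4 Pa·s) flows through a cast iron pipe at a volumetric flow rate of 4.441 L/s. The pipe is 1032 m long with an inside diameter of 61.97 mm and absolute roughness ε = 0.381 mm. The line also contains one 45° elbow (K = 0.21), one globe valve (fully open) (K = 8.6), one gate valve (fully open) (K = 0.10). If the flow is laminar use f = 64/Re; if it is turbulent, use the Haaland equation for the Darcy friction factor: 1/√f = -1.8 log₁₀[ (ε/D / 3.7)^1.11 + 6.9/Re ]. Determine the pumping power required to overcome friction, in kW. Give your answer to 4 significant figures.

Q = 4.441 L/s = 4.441/1000 = 0.004441 m³/s.
Cross-sectional area A = πD²/4 = π(0.06197)²/4 = 0.003016 m²; mean velocity V = Q/A = 0.004441/0.003016 = 1.472 m/s.
Reynolds number Re = ρVD/μ = 618.1 · 1.472 · 0.06197 / 0.000236 = 2.39e+05.
Re > 4000 → turbulent. Relative roughness ε/D = 0.000381/0.06197 = 0.00615. Haaland: 1/√f = -1.8 log₁₀[(0.00615/3.7)^1.11 + 6.9/2.39e+05] = -1.8 log₁₀[0.000822 + 2.89e-05] = 5.526, so f = 0.03274.
Total minor-loss coefficient ΣK = 1·0.21 + 1·8.6 + 1·0.1 = 8.91.
ΔP = [f·L/D + ΣK]·(ρV²/2) = [0.03274·1032/0.06197 + 8.91]·(618.1·1.472²/2) = [545.3 + 8.91]·670 = 3.713e+05 Pa.
Pumping power P = QΔP = 0.004441·3.713e+05 = 1649.0 W = 1.649 kW.

P ≈ 1.649 kW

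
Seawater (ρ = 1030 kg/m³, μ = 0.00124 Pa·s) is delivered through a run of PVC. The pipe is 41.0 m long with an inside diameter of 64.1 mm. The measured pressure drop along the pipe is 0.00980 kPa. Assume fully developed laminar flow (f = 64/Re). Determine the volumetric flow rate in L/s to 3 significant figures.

For laminar flow, f = 64/Re with Re = ρVD/μ, so Darcy-Weisbach reduces to ΔP = 32μLV/D². Solving for V: V = ΔP·D²/(32μL) = 9.8·(0.0641)²/(32·0.00124·41) = 0.02475 m/s.
Check: Re = ρVD/μ = 1030·0.02475·0.0641/0.00124 = 1318 < 2300, so the laminar assumption holds.
Q = V·A = 0.02475·(π/4·0.0641²) = 7.987e-05 m³/s = 0.0799 L/s.

Q ≈ 0.0799 L/s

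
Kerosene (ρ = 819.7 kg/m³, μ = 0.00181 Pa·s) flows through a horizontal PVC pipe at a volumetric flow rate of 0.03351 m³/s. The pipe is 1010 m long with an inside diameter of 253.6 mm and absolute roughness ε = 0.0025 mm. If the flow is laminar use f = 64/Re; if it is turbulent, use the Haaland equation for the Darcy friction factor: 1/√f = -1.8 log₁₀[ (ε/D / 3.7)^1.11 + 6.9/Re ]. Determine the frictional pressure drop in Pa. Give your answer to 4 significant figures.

Cross-sectional area A = πD²/4 = π(0.2536)²/4 = 0.05051 m²; mean velocity V = Q/A = 0.03351/0.05051 = 0.6634 m/s.
Reynolds number Re = ρVD/μ = 819.7 · 0.6634 · 0.2536 / 0.00181 = 7.619e+04.
Re > 4000 → turbulent. Relative roughness ε/D = 2.5e-06/0.2536 = 9.86e-06. Haaland: 1/√f = -1.8 log₁₀[(9.86e-06/3.7)^1.11 + 6.9/7.619e+04] = -1.8 log₁₀[6.49e-07 + 9.06e-05] = 7.272, so f = 0.01891.
Darcy-Weisbach: ΔP = f(L/D)(ρV²/2) = 0.01891·(1010/0.2536)·(819.7·0.6634²/2) = 0.01891·3983·180.4 = 1.359e+04 Pa.

ΔP ≈ 13590 Pa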